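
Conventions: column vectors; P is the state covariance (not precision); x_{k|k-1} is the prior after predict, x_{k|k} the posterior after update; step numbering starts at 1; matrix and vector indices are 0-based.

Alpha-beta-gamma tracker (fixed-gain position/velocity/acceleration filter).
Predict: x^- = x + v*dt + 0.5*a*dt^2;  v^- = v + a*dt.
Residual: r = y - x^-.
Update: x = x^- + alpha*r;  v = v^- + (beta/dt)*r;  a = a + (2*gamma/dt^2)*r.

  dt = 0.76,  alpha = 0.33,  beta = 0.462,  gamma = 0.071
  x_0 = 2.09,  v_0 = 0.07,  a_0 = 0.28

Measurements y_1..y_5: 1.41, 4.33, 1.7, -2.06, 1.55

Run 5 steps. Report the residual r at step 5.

step 1: x_pred=2.2241  r=-0.8141  x^+=1.9554  v^+=-0.2121  a^+=0.0799
step 2: x_pred=1.8173  r=2.5127  x^+=2.6465  v^+=1.3761  a^+=0.6976
step 3: x_pred=3.8938  r=-2.1938  x^+=3.1698  v^+=0.5727  a^+=0.1583
step 4: x_pred=3.6508  r=-5.7108  x^+=1.7662  v^+=-2.7786  a^+=-1.2457
step 5: x_pred=-0.7053  r=2.2553  x^+=0.0390  v^+=-2.3544  a^+=-0.6912

resid = 2.2553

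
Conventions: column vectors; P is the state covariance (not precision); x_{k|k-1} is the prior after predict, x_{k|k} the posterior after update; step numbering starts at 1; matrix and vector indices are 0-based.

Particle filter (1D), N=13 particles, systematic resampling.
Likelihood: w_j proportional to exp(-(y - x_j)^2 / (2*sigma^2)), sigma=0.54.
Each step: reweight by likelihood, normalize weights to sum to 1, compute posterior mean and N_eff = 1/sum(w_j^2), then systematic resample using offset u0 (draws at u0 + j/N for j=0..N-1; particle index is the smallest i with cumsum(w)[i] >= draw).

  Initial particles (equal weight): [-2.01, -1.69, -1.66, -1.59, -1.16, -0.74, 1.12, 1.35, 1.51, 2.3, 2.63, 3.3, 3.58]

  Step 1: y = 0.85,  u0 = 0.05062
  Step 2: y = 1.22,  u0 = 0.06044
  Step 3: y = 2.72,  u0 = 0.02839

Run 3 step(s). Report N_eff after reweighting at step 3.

N_eff = 8.4308

step 1: w=[0.0000, 0.0000, 0.0000, 0.0000, 0.0005, 0.0064, 0.4298, 0.3172, 0.2307, 0.0132, 0.0021, 0.0000, 0.0000]  mean=1.2888  Neff=2.9517  idx=[6, 6, 6, 6, 6, 6, 7, 7, 7, 7, 8, 8, 8]
step 2: w=[0.0794, 0.0794, 0.0794, 0.0794, 0.0794, 0.0794, 0.0785, 0.0785, 0.0785, 0.0785, 0.0699, 0.0699, 0.0699]  mean=1.2740  Neff=12.9674  idx=[0, 1, 2, 3, 4, 5, 6, 7, 8, 9, 10, 11, 12]
step 3: w=[0.0259, 0.0259, 0.0259, 0.0259, 0.0259, 0.0259, 0.0837, 0.0837, 0.0837, 0.0837, 0.1699, 0.1699, 0.1699]  mean=1.3957  Neff=8.4308  idx=[1, 4, 6, 7, 8, 9, 9, 10, 10, 11, 11, 12, 12]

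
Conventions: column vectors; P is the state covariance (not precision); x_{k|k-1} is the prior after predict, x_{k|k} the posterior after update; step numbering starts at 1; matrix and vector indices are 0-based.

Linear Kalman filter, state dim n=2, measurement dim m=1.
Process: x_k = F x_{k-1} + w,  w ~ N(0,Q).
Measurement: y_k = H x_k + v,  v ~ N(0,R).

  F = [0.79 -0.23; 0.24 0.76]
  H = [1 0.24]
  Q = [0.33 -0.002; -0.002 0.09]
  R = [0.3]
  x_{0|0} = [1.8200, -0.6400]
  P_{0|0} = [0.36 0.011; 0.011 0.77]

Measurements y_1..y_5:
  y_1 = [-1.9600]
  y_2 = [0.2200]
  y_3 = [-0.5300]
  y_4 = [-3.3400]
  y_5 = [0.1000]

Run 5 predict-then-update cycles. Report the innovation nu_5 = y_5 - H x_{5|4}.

innov = [1.8345]

step 1: x^-=[1.5850, -0.0496]  P^-=[0.5914 -0.0623; -0.0623 0.5595]  S=[0.8937]  K=[0.6450; 0.0805]  nu=[-3.5331]  x^+=[-0.6939, -0.3340]  P^+=[0.2196 -0.1087; -0.1087 0.5537]
step 2: x^-=[-0.4713, -0.4204]  P^-=[0.5359 -0.1164; -0.1164 0.3828]  S=[0.8020]  K=[0.6333; -0.0306]  nu=[0.7922]  x^+=[0.0304, -0.4446]  P^+=[0.2142 -0.1009; -0.1009 0.3821]
step 3: x^-=[0.1263, -0.3306]  P^-=[0.5206 -0.0832; -0.0832 0.2862]  S=[0.7971]  K=[0.6280; -0.0182]  nu=[-0.5769]  x^+=[-0.2360, -0.3201]  P^+=[0.2062 -0.0741; -0.0741 0.2859]
step 4: x^-=[-0.1128, -0.3000]  P^-=[0.5007 -0.0533; -0.0533 0.2400]  S=[0.7890]  K=[0.6184; 0.0055]  nu=[-3.1552]  x^+=[-2.0641, -0.3173]  P^+=[0.1990 -0.0560; -0.0560 0.2400]
step 5: x^-=[-1.5577, -0.7365]  P^-=[0.4872 -0.0367; -0.0367 0.2197]  S=[0.7822]  K=[0.6116; 0.0204]  nu=[1.8345]  x^+=[-0.4358, -0.6990]  P^+=[0.1946 -0.0465; -0.0465 0.2193]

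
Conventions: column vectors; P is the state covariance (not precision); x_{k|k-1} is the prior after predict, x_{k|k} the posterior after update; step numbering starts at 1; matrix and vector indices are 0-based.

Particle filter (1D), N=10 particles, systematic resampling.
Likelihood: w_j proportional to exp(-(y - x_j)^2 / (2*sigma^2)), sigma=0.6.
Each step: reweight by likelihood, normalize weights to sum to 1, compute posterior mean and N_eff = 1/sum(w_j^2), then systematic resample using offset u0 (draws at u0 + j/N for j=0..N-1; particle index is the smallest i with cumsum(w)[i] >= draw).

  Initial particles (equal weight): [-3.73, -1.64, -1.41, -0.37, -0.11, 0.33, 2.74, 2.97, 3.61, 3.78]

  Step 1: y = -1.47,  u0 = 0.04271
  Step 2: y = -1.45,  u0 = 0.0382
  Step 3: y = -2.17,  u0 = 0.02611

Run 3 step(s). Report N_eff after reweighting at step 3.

N_eff = 9.5872

step 1: w=[0.0004, 0.4307, 0.4461, 0.0835, 0.0344, 0.0050, 0.0000, 0.0000, 0.0000, 0.0000]  mean=-1.3697  Neff=2.5466  idx=[1, 1, 1, 1, 2, 2, 2, 2, 2, 3]
step 2: w=[0.1058, 0.1058, 0.1058, 0.1058, 0.1110, 0.1110, 0.1110, 0.1110, 0.1110, 0.0220]  mean=-1.4844  Neff=9.3617  idx=[0, 1, 2, 3, 4, 5, 5, 6, 7, 8]
step 3: w=[0.1254, 0.1254, 0.1254, 0.1254, 0.0831, 0.0831, 0.0831, 0.0831, 0.0831, 0.0831]  mean=-1.5254  Neff=9.5872  idx=[0, 1, 1, 2, 3, 4, 5, 6, 7, 9]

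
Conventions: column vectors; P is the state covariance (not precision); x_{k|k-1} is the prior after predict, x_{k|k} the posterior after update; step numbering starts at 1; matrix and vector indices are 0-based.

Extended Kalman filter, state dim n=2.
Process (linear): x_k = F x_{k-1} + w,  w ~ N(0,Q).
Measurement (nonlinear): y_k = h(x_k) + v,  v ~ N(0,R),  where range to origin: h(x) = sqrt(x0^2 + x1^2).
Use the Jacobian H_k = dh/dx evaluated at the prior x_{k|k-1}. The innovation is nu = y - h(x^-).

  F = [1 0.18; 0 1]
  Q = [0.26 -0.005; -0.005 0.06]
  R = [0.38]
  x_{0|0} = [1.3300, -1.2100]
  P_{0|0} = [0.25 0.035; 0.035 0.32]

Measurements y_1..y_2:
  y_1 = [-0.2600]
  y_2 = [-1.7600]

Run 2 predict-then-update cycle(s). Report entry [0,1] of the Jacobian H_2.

step 1: x^-=[1.1122, -1.2100]  P^-=[0.5330 0.0876; 0.0876 0.3800]  H_jac=[0.6767 -0.7362]  S=[0.7428]  K=[0.3988; -0.2968]  nu=[-1.9035]  x^+=[0.3532, -0.6450]  P^+=[0.4149 0.1755; 0.1755 0.3145]
step 2: x^-=[0.2371, -0.6450]  P^-=[0.7482 0.2271; 0.2271 0.3745]  H_jac=[0.3450 -0.9386]  S=[0.6519]  K=[0.0690; -0.4190]  nu=[-2.4471]  x^+=[0.0683, 0.3805]  P^+=[0.7451 0.2460; 0.2460 0.2601]

H_jac[0,1] = -0.9386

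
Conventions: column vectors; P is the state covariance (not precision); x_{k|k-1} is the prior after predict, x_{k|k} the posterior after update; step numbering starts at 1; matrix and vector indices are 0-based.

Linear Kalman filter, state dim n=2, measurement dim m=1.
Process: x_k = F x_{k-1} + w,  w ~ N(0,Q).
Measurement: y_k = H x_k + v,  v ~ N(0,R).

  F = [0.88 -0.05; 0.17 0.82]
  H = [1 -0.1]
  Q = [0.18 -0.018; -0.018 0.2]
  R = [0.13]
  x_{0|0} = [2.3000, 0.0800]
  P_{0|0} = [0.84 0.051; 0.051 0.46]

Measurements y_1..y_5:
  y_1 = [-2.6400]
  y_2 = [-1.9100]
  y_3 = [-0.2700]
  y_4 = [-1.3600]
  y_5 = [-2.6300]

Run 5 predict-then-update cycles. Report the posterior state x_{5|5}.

step 1: x^-=[2.0200, 0.4566]  P^-=[0.8272 0.1252; 0.1252 0.5478]  S=[0.9376]  K=[0.8689; 0.0751]  nu=[-4.6143]  x^+=[-1.9892, 0.1102]  P^+=[0.1194 0.0640; 0.0640 0.5425]
step 2: x^-=[-1.7560, -0.2478]  P^-=[0.2681 0.0233; 0.0233 0.5861]  S=[0.3994]  K=[0.6656; -0.0885]  nu=[-0.1788]  x^+=[-1.8750, -0.2320]  P^+=[0.0912 0.0468; 0.0468 0.5830]
step 3: x^-=[-1.6384, -0.5090]  P^-=[0.2480 0.0051; 0.0051 0.6077]  S=[0.3830]  K=[0.6461; -0.1453]  nu=[1.3175]  x^+=[-0.7872, -0.7004]  P^+=[0.0881 0.0411; 0.0411 0.5996]
step 4: x^-=[-0.6577, -0.7082]  P^-=[0.2461 -0.0001; -0.0001 0.6171]  S=[0.3823]  K=[0.6438; -0.1617]  nu=[-0.7731]  x^+=[-1.1554, -0.5831]  P^+=[0.0877 0.0397; 0.0397 0.6071]
step 5: x^-=[-0.9876, -0.6746]  P^-=[0.2459 -0.0015; -0.0015 0.6218]  S=[0.3824]  K=[0.6434; -0.1665]  nu=[-1.7098]  x^+=[-2.0878, -0.3900]  P^+=[0.0876 0.0395; 0.0395 0.6112]

x_post = [-2.0878, -0.3900]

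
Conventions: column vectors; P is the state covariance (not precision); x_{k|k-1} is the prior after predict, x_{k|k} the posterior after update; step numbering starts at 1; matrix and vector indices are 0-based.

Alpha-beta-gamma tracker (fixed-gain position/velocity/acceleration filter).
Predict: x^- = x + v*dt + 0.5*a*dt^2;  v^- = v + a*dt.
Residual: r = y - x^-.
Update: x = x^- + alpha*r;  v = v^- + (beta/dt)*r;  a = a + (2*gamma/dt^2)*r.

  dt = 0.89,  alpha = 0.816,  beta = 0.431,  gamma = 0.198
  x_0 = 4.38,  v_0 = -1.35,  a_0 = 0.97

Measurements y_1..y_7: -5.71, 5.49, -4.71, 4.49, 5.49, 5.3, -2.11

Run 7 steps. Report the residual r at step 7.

step 1: x_pred=3.5627  r=-9.2727  x^+=-4.0038  v^+=-4.9772  a^+=-3.6657
step 2: x_pred=-9.8853  r=15.3753  x^+=2.6609  v^+=-0.7939  a^+=4.0209
step 3: x_pred=3.5469  r=-8.2569  x^+=-3.1907  v^+=-1.2138  a^+=-0.1070
step 4: x_pred=-4.3134  r=8.8034  x^+=2.8702  v^+=2.9542  a^+=4.2942
step 5: x_pred=7.2001  r=-1.7101  x^+=5.8047  v^+=5.9478  a^+=3.4392
step 6: x_pred=12.4603  r=-7.1603  x^+=6.6175  v^+=5.5412  a^+=-0.1405
step 7: x_pred=11.4935  r=-13.6035  x^+=0.3930  v^+=-1.1716  a^+=-6.9414

resid = -13.6035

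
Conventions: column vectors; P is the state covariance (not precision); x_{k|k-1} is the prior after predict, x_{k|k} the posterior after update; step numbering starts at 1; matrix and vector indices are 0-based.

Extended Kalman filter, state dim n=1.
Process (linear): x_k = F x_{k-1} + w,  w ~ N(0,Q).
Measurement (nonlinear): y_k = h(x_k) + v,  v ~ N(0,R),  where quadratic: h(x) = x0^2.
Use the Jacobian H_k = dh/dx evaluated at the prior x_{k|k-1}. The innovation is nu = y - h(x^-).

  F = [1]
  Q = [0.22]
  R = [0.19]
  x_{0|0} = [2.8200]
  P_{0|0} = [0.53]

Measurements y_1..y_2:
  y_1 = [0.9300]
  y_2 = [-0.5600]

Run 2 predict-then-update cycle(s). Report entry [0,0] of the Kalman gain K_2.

K[0,0] = 0.2911

step 1: x^-=[2.8200]  P^-=[0.7500]  H_jac=[5.6400]  S=[24.0472]  K=[0.1759]  nu=[-7.0224]  x^+=[1.5847]  P^+=[0.0059]
step 2: x^-=[1.5847]  P^-=[0.2259]  H_jac=[3.1695]  S=[2.4595]  K=[0.2911]  nu=[-3.0714]  x^+=[0.6905]  P^+=[0.0175]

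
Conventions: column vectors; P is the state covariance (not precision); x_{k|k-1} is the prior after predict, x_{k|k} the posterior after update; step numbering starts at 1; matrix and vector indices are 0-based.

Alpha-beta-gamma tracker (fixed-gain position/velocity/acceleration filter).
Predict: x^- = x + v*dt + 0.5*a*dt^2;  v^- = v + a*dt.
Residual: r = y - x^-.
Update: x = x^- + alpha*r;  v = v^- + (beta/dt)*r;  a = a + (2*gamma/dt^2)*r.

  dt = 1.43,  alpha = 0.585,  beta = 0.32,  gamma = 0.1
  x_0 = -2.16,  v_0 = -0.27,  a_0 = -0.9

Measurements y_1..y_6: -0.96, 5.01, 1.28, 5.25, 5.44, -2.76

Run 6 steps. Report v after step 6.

v_post = -0.1711

step 1: x_pred=-3.4663  r=2.5063  x^+=-2.0001  v^+=-0.9961  a^+=-0.6549
step 2: x_pred=-4.0942  r=9.1042  x^+=1.2318  v^+=0.1047  a^+=0.2356
step 3: x_pred=1.6223  r=-0.3423  x^+=1.4221  v^+=0.3649  a^+=0.2021
step 4: x_pred=2.1505  r=3.0995  x^+=3.9637  v^+=1.3475  a^+=0.5052
step 5: x_pred=6.4072  r=-0.9672  x^+=5.8414  v^+=1.8535  a^+=0.4106
step 6: x_pred=8.9118  r=-11.6718  x^+=2.0838  v^+=-0.1711  a^+=-0.7309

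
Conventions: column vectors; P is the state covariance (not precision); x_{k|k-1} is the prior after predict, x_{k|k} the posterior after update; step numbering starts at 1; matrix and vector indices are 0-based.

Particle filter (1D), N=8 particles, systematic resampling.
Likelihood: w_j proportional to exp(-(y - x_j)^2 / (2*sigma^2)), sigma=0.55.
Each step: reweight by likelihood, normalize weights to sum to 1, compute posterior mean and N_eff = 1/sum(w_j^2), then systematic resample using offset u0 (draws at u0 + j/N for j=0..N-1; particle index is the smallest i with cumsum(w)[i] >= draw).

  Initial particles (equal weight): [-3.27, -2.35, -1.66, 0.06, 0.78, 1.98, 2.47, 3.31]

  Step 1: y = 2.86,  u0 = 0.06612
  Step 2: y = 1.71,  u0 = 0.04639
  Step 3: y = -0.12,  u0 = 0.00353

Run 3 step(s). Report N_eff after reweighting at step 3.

step 1: w=[0.0000, 0.0000, 0.0000, 0.0000, 0.0004, 0.1569, 0.4389, 0.4038]  mean=2.7316  Neff=2.6297  idx=[5, 6, 6, 6, 6, 7, 7, 7]
step 2: w=[0.3589, 0.1559, 0.1559, 0.1559, 0.1559, 0.0059, 0.0059, 0.0059]  mean=2.3090  Neff=4.4229  idx=[0, 0, 0, 1, 2, 3, 3, 4]
step 3: w=[0.3213, 0.3213, 0.3213, 0.0072, 0.0072, 0.0072, 0.0072, 0.0072]  mean=1.9976  Neff=3.2255  idx=[0, 0, 0, 1, 1, 1, 2, 2]

N_eff = 3.2255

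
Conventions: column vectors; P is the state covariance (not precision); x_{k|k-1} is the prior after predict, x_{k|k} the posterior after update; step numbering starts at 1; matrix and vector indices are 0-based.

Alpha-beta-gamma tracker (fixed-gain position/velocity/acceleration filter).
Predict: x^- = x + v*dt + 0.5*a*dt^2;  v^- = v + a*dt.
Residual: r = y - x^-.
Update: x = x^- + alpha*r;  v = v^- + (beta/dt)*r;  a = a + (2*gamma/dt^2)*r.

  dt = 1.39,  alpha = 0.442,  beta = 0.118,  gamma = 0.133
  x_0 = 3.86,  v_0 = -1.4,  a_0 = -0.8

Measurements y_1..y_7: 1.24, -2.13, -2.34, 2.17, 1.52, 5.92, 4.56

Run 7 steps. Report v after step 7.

step 1: x_pred=1.1412  r=0.0988  x^+=1.1848  v^+=-2.5036  a^+=-0.7864
step 2: x_pred=-3.0549  r=0.9249  x^+=-2.6461  v^+=-3.5182  a^+=-0.6591
step 3: x_pred=-8.1730  r=5.8330  x^+=-5.5948  v^+=-3.9391  a^+=0.1440
step 4: x_pred=-10.9311  r=13.1011  x^+=-5.1404  v^+=-2.6268  a^+=1.9477
step 5: x_pred=-6.9101  r=8.4301  x^+=-3.1840  v^+=0.7961  a^+=3.1083
step 6: x_pred=0.9254  r=4.9946  x^+=3.1330  v^+=5.5406  a^+=3.7959
step 7: x_pred=14.5015  r=-9.9415  x^+=10.1074  v^+=9.9730  a^+=2.4272

v_post = 9.9730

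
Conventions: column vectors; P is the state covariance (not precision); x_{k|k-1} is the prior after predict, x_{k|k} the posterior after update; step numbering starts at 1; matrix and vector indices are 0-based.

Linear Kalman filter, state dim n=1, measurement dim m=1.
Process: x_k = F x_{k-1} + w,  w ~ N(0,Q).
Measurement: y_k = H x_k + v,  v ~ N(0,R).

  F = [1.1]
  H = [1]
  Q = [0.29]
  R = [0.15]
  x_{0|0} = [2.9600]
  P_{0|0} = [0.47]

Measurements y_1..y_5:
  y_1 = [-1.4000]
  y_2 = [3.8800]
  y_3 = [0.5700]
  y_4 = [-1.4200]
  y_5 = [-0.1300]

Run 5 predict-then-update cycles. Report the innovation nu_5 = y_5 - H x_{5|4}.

innov = [0.6457]

step 1: x^-=[3.2560]  P^-=[0.8587]  S=[1.0087]  K=[0.8513]  nu=[-4.6560]  x^+=[-0.7076]  P^+=[0.1277]
step 2: x^-=[-0.7784]  P^-=[0.4445]  S=[0.5945]  K=[0.7477]  nu=[4.6584]  x^+=[2.7046]  P^+=[0.1122]
step 3: x^-=[2.9751]  P^-=[0.4257]  S=[0.5757]  K=[0.7395]  nu=[-2.4051]  x^+=[1.1967]  P^+=[0.1109]
step 4: x^-=[1.3163]  P^-=[0.4242]  S=[0.5742]  K=[0.7388]  nu=[-2.7363]  x^+=[-0.7052]  P^+=[0.1108]
step 5: x^-=[-0.7757]  P^-=[0.4241]  S=[0.5741]  K=[0.7387]  nu=[0.6457]  x^+=[-0.2987]  P^+=[0.1108]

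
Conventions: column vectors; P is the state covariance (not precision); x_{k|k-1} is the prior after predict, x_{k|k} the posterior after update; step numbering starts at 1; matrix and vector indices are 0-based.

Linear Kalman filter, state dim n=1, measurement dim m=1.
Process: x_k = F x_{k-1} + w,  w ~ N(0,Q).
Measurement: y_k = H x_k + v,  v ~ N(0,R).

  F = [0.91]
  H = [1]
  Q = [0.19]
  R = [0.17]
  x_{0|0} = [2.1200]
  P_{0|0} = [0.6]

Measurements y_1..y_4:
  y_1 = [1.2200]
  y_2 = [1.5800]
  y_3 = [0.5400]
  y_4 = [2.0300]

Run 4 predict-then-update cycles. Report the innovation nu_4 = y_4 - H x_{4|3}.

innov = [1.2685]

step 1: x^-=[1.9292]  P^-=[0.6869]  S=[0.8569]  K=[0.8016]  nu=[-0.7092]  x^+=[1.3607]  P^+=[0.1363]
step 2: x^-=[1.2382]  P^-=[0.3028]  S=[0.4728]  K=[0.6405]  nu=[0.3418]  x^+=[1.4571]  P^+=[0.1089]
step 3: x^-=[1.3260]  P^-=[0.2802]  S=[0.4502]  K=[0.6224]  nu=[-0.7860]  x^+=[0.8368]  P^+=[0.1058]
step 4: x^-=[0.7615]  P^-=[0.2776]  S=[0.4476]  K=[0.6202]  nu=[1.2685]  x^+=[1.5482]  P^+=[0.1054]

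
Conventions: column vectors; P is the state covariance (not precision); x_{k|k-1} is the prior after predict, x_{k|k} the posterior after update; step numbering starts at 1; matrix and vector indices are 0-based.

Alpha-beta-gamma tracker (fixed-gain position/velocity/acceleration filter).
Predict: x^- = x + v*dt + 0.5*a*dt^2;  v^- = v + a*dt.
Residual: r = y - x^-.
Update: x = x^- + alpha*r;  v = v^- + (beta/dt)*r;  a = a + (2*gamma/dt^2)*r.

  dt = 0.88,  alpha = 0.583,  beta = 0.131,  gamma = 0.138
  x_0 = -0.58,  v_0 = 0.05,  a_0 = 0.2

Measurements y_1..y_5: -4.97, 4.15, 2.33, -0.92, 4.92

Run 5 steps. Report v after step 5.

step 1: x_pred=-0.4586  r=-4.5114  x^+=-3.0887  v^+=-0.4456  a^+=-1.4079
step 2: x_pred=-4.0260  r=8.1760  x^+=0.7406  v^+=-0.4674  a^+=1.5061
step 3: x_pred=0.9124  r=1.4176  x^+=1.7389  v^+=1.0689  a^+=2.0113
step 4: x_pred=3.4583  r=-4.3783  x^+=0.9058  v^+=2.1871  a^+=0.4508
step 5: x_pred=3.0050  r=1.9150  x^+=4.1214  v^+=2.8689  a^+=1.1334

v_post = 2.8689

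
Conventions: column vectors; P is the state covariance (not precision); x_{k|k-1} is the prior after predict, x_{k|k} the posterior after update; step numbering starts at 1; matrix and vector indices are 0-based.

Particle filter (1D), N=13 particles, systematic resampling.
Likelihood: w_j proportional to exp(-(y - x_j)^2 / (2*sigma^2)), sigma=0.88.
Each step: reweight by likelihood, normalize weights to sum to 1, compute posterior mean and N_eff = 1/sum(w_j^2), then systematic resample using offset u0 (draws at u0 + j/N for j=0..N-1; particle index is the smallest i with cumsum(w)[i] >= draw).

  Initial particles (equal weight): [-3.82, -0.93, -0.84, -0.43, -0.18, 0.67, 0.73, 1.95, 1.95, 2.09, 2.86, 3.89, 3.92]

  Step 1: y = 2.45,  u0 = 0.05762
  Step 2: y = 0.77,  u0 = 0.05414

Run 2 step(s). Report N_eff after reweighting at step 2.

N_eff = 7.9376

step 1: w=[0.0000, 0.0001, 0.0002, 0.0011, 0.0027, 0.0299, 0.0342, 0.1968, 0.1968, 0.2127, 0.2075, 0.0606, 0.0573]  mean=2.3098  Neff=5.7209  idx=[6, 7, 7, 8, 8, 8, 9, 9, 9, 10, 10, 11, 12]
step 2: w=[0.2419, 0.0985, 0.0985, 0.0985, 0.0985, 0.0985, 0.0786, 0.0786, 0.0786, 0.0144, 0.0144, 0.0005, 0.0004]  mean=1.7159  Neff=7.9376  idx=[0, 0, 0, 1, 2, 2, 3, 4, 5, 6, 7, 8, 9]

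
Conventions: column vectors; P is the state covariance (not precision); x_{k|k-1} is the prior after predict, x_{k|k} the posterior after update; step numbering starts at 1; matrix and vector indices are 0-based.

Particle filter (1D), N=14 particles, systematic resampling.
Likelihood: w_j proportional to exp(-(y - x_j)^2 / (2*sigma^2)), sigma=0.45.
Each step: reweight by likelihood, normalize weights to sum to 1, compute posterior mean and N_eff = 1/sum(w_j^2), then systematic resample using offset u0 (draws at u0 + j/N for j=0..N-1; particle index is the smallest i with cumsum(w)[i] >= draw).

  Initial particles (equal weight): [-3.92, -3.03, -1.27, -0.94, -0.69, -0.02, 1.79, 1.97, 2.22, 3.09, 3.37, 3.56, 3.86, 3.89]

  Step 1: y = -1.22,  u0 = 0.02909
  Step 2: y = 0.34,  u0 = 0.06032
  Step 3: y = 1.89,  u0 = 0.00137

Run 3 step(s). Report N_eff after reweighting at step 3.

step 1: w=[0.0000, 0.0001, 0.4235, 0.3512, 0.2130, 0.0122, 0.0000, 0.0000, 0.0000, 0.0000, 0.0000, 0.0000, 0.0000, 0.0000]  mean=-1.0156  Neff=2.8718  idx=[2, 2, 2, 2, 2, 2, 3, 3, 3, 3, 3, 4, 4, 4]
step 2: w=[0.0053, 0.0053, 0.0053, 0.0053, 0.0053, 0.0053, 0.0554, 0.0554, 0.0554, 0.0554, 0.0554, 0.2305, 0.2305, 0.2305]  mean=-0.7775  Neff=5.7174  idx=[6, 7, 9, 10, 11, 11, 11, 12, 12, 12, 13, 13, 13, 13]
step 3: w=[0.0035, 0.0035, 0.0035, 0.0035, 0.0986, 0.0986, 0.0986, 0.0986, 0.0986, 0.0986, 0.0986, 0.0986, 0.0986, 0.0986]  mean=-0.6935  Neff=10.2805  idx=[0, 4, 5, 6, 6, 7, 8, 8, 9, 10, 11, 11, 12, 13]

N_eff = 10.2805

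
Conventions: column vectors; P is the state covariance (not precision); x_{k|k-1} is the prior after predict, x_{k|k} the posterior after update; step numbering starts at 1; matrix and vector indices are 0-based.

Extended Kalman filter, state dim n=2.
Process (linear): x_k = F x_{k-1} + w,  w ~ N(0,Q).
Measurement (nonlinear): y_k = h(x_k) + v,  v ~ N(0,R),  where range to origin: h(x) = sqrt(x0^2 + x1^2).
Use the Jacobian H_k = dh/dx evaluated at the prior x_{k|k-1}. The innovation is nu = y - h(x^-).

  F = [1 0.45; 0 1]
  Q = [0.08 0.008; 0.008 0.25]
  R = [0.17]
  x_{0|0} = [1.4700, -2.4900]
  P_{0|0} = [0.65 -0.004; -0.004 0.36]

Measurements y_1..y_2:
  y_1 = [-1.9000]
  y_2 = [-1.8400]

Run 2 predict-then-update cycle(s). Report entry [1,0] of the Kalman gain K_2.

K[1,0] = 0.3737

step 1: x^-=[0.3495, -2.4900]  P^-=[0.7993 0.1660; 0.1660 0.6100]  H_jac=[0.1390 -0.9903]  S=[0.7380]  K=[-0.0722; -0.7873]  nu=[-4.4144]  x^+=[0.6683, 0.9855]  P^+=[0.7955 0.1240; 0.1240 0.1526]
step 2: x^-=[1.1117, 0.9855]  P^-=[1.0180 0.2007; 0.2007 0.4026]  H_jac=[0.7483 0.6634]  S=[1.1164]  K=[0.8016; 0.3737]  nu=[-3.3257]  x^+=[-1.5540, -0.2573]  P^+=[0.3007 -0.1337; -0.1337 0.2466]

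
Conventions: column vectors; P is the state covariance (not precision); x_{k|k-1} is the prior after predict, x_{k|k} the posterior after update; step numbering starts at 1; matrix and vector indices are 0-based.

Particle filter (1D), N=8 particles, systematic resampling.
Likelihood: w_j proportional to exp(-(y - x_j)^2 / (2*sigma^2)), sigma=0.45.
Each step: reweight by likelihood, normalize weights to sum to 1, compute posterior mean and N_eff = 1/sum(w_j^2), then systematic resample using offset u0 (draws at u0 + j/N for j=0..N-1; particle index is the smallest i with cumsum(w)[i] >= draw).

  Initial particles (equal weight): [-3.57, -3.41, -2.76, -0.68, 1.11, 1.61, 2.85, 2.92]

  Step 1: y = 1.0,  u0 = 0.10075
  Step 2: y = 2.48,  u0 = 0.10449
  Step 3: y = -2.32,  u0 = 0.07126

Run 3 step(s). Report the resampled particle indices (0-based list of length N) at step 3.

step 1: w=[0.0000, 0.0000, 0.0000, 0.0007, 0.7080, 0.2911, 0.0002, 0.0001]  mean=1.2547  Neff=1.7065  idx=[4, 4, 4, 4, 4, 5, 5, 5]
step 2: w=[0.0190, 0.0190, 0.0190, 0.0190, 0.0190, 0.3017, 0.3017, 0.3017]  mean=1.5625  Neff=3.6385  idx=[5, 5, 5, 6, 6, 7, 7, 7]
step 3: w=[0.1250, 0.1250, 0.1250, 0.1250, 0.1250, 0.1250, 0.1250, 0.1250]  mean=1.6100  Neff=8.0000  idx=[0, 1, 2, 3, 4, 5, 6, 7]

resampled_idx = [0, 1, 2, 3, 4, 5, 6, 7]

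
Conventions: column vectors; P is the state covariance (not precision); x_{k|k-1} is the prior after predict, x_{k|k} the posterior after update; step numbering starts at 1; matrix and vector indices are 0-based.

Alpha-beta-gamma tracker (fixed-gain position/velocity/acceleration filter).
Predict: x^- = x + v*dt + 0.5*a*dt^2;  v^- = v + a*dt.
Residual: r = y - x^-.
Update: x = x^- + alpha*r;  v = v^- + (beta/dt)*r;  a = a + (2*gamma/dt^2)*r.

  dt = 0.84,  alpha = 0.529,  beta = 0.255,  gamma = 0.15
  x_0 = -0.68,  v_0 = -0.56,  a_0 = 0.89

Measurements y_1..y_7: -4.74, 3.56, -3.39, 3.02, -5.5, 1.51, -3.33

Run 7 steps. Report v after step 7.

v_post = -2.4904

step 1: x_pred=-0.8364  r=-3.9036  x^+=-2.9014  v^+=-0.9974  a^+=-0.7697
step 2: x_pred=-4.0108  r=7.5708  x^+=-0.0058  v^+=0.6543  a^+=2.4492
step 3: x_pred=1.4079  r=-4.7979  x^+=-1.1302  v^+=1.2551  a^+=0.4093
step 4: x_pred=0.0685  r=2.9515  x^+=1.6298  v^+=2.4949  a^+=1.6642
step 5: x_pred=4.3127  r=-9.8127  x^+=-0.8782  v^+=0.9140  a^+=-2.5079
step 6: x_pred=-0.9953  r=2.5053  x^+=0.3300  v^+=-0.4321  a^+=-1.4427
step 7: x_pred=-0.5420  r=-2.7880  x^+=-2.0168  v^+=-2.4904  a^+=-2.6281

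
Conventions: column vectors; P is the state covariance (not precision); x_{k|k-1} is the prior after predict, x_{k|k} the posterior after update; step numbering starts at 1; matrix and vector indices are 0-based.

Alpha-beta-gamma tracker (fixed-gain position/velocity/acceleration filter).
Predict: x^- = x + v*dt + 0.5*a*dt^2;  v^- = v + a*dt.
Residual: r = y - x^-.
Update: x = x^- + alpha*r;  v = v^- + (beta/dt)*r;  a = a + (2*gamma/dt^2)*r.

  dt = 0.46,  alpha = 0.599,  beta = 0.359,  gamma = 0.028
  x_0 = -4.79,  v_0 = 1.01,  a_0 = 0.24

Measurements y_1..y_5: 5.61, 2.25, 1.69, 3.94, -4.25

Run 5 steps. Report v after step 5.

v_post = -5.3393

step 1: x_pred=-4.3000  r=9.9100  x^+=1.6361  v^+=8.8545  a^+=2.8627
step 2: x_pred=6.0120  r=-3.7620  x^+=3.7586  v^+=7.2353  a^+=1.8671
step 3: x_pred=7.2844  r=-5.5944  x^+=3.9333  v^+=3.7281  a^+=0.3865
step 4: x_pred=5.6892  r=-1.7492  x^+=4.6414  v^+=2.5408  a^+=-0.0764
step 5: x_pred=5.8021  r=-10.0521  x^+=-0.2191  v^+=-5.3393  a^+=-2.7367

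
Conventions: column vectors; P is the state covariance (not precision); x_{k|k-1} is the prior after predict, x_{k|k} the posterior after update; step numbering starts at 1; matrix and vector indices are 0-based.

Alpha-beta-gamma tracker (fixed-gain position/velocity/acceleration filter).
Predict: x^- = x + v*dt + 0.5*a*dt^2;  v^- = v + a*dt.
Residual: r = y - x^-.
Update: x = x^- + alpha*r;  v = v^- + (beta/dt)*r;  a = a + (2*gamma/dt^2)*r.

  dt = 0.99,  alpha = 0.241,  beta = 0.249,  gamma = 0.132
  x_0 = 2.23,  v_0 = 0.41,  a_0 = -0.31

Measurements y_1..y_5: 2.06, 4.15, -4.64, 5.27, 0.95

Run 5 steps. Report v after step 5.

v_post = -1.1754

step 1: x_pred=2.4840  r=-0.4240  x^+=2.3818  v^+=-0.0035  a^+=-0.4242
step 2: x_pred=2.1704  r=1.9796  x^+=2.6475  v^+=0.0744  a^+=0.1090
step 3: x_pred=2.7746  r=-7.4146  x^+=0.9877  v^+=-1.6826  a^+=-1.8882
step 4: x_pred=-1.6034  r=6.8734  x^+=0.0531  v^+=-1.8231  a^+=-0.0368
step 5: x_pred=-1.7698  r=2.7198  x^+=-1.1143  v^+=-1.1754  a^+=0.6958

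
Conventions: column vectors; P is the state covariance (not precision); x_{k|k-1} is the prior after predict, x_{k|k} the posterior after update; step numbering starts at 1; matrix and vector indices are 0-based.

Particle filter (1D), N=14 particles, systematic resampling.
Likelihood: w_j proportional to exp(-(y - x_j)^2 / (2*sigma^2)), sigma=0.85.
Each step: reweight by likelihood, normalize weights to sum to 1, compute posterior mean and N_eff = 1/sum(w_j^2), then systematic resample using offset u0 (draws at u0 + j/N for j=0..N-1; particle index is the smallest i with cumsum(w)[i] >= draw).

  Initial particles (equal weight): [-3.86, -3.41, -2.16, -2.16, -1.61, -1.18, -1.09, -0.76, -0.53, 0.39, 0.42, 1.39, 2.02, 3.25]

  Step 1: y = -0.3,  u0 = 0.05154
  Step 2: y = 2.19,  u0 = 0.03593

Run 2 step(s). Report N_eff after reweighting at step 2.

N_eff = 2.6428

step 1: w=[0.0000, 0.0002, 0.0178, 0.0178, 0.0594, 0.1140, 0.1265, 0.1683, 0.1879, 0.1402, 0.1361, 0.0270, 0.0047, 0.0000]  mean=-0.5144  Neff=7.3680  idx=[4, 5, 5, 6, 7, 7, 7, 8, 8, 9, 9, 10, 10, 11]
step 2: w=[0.0000, 0.0003, 0.0003, 0.0005, 0.0022, 0.0022, 0.0022, 0.0054, 0.0054, 0.0962, 0.0962, 0.1036, 0.1036, 0.5817]  mean=0.9584  Neff=2.6428  idx=[9, 9, 10, 11, 12, 12, 13, 13, 13, 13, 13, 13, 13, 13]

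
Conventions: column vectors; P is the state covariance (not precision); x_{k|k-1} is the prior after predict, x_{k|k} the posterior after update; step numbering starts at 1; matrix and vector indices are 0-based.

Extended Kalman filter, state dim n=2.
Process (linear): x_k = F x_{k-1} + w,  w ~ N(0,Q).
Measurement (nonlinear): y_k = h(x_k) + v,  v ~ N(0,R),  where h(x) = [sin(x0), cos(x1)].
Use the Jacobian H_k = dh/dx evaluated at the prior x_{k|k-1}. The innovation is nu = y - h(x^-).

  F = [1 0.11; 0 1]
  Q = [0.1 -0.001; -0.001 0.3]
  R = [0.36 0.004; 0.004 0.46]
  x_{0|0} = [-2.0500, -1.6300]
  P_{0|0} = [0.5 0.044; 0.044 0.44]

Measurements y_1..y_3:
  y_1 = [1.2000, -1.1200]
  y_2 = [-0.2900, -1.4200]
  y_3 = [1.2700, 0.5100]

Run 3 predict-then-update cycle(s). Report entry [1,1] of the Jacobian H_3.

step 1: x^-=[-2.2293, -1.6300]  P^-=[0.6150 0.0914; 0.0914 0.7400]  H_jac=[-0.6119 0.0000; 0.0000 0.9982]  S=[0.5903 -0.0518; -0.0518 1.1974]  K=[-0.6333 0.0488; -0.0407 0.6152]  nu=[1.9909, -1.0608]  x^+=[-3.5418, -2.3637]  P^+=[0.3722 0.0199; 0.0199 0.2833]
step 2: x^-=[-3.8018, -2.3637]  P^-=[0.4800 0.0501; 0.0501 0.5833]  H_jac=[-0.7898 0.0000; 0.0000 0.7018]  S=[0.6595 -0.0238; -0.0238 0.7473]  K=[-0.5739 0.0288; -0.0403 0.5465]  nu=[-0.9033, -0.7076]  x^+=[-3.3038, -2.7140]  P^+=[0.2614 0.0156; 0.0156 0.3580]
step 3: x^-=[-3.6023, -2.7140]  P^-=[0.3692 0.0540; 0.0540 0.6580]  H_jac=[-0.8957 0.0000; 0.0000 0.4147]  S=[0.6562 -0.0161; -0.0161 0.5732]  K=[-0.5033 0.0250; -0.0621 0.4743]  nu=[0.8254, 1.4200]  x^+=[-3.9823, -2.0917]  P^+=[0.2022 0.0228; 0.0228 0.5256]

H_jac[1,1] = 0.4147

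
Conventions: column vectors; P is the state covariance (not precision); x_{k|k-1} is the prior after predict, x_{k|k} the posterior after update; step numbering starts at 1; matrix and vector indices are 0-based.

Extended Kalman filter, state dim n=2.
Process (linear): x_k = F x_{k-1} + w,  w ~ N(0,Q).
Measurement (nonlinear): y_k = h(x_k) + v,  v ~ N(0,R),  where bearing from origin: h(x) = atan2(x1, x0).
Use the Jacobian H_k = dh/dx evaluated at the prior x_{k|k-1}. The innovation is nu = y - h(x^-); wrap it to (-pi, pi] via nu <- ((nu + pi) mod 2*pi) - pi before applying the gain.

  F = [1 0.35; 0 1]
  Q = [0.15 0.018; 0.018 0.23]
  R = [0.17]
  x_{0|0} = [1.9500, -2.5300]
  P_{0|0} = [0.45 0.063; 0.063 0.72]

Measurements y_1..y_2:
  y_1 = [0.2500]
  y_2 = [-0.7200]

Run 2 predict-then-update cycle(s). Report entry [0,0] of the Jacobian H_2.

step 1: x^-=[1.0645, -2.5300]  P^-=[0.7323 0.3330; 0.3330 0.9500]  H_jac=[0.3358 0.1413]  S=[0.3031]  K=[0.9664; 0.8117]  nu=[1.4225]  x^+=[2.4393, -1.3754]  P^+=[0.4492 0.0952; 0.0952 0.7503]
step 2: x^-=[1.9579, -1.3754]  P^-=[0.7577 0.3758; 0.3758 0.9803]  H_jac=[0.2402 0.3420]  S=[0.3901]  K=[0.7960; 1.0907]  nu=[-0.1076]  x^+=[1.8722, -1.4928]  P^+=[0.5105 0.0371; 0.0371 0.5161]

H_jac[0,0] = 0.2402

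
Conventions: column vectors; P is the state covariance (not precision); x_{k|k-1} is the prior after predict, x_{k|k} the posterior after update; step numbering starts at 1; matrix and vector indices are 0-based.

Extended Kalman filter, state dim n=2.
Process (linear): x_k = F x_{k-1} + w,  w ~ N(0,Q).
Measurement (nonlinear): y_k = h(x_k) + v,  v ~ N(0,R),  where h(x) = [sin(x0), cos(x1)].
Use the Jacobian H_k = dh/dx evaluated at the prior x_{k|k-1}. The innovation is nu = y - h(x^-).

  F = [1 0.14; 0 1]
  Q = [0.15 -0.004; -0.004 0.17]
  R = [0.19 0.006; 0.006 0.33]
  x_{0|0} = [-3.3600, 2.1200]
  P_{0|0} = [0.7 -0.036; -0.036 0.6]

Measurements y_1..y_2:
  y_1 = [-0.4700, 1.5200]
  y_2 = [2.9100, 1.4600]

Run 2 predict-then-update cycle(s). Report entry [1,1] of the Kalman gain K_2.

step 1: x^-=[-3.0632, 2.1200]  P^-=[0.8517 0.0440; 0.0440 0.7700]  H_jac=[-0.9969 0.0000; 0.0000 -0.8529]  S=[1.0365 0.0434; 0.0434 0.8902]  K=[-0.8191 -0.0022; -0.0114 -0.7372]  nu=[-0.3917, 2.0420]  x^+=[-2.7469, 0.6191]  P^+=[0.1561 0.0066; 0.0066 0.2853]
step 2: x^-=[-2.6602, 0.6191]  P^-=[0.3136 0.0426; 0.0426 0.4553]  H_jac=[-0.8864 0.0000; 0.0000 -0.5803]  S=[0.4363 0.0279; 0.0279 0.4833]  K=[-0.6360 -0.0144; -0.0517 -0.5437]  nu=[3.3730, 0.6456]  x^+=[-4.8148, 0.0937]  P^+=[0.1364 0.0148; 0.0148 0.3097]

K[1,1] = -0.5437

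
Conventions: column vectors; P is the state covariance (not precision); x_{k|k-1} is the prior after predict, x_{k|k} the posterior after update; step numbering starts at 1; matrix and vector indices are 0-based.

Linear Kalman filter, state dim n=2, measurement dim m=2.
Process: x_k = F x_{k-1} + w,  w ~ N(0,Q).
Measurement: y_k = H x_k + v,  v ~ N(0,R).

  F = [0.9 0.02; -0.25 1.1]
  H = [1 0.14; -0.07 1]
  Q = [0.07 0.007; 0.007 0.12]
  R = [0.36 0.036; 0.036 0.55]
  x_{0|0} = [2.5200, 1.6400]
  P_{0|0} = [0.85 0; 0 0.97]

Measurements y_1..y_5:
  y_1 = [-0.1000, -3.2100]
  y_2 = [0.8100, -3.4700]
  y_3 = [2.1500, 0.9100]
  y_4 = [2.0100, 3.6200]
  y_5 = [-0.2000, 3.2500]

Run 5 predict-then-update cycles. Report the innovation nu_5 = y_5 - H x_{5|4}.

innov = [-1.2835, 2.8496]

step 1: x^-=[2.3008, 1.1740]  P^-=[0.7589 -0.1629; -0.1629 1.3468]  S=[1.0997 0.0101; 0.0101 1.9234]  K=[0.6704 -0.1158; 0.0168 0.7061]  nu=[-2.5652, -4.2229]  x^+=[1.0703, -1.8509]  P^+=[0.2404 -0.0228; -0.0228 0.3874]
step 2: x^-=[0.9262, -2.3036]  P^-=[0.2640 -0.0610; -0.0610 0.6162]  S=[0.6190 0.0434; 0.0434 1.1761]  K=[0.4186 -0.0830; 0.0039 0.5275]  nu=[0.2063, -1.1016]  x^+=[1.1040, -2.8838]  P^+=[0.1505 -0.0201; -0.0201 0.2888]
step 3: x^-=[0.9359, -3.4482]  P^-=[0.1913 -0.0403; -0.0403 0.4899]  S=[0.5496 0.0513; 0.0513 1.0465]  K=[0.3442 -0.0681; 0.0076 0.4705]  nu=[1.6968, 4.4237]  x^+=[1.2184, -1.3540]  P^+=[0.1237 -0.0164; -0.0164 0.2579]
step 4: x^-=[1.0695, -1.7940]  P^-=[0.1697 -0.0314; -0.0314 0.4488]  S=[0.5298 0.0559; 0.0559 1.0040]  K=[0.3185 -0.0608; 0.0121 0.4485]  nu=[1.1917, 5.4889]  x^+=[1.1154, 0.6823]  P^+=[0.1144 -0.0140; -0.0140 0.2461]
step 5: x^-=[1.0175, 0.4717]  P^-=[0.1623 -0.0271; -0.0271 0.4327]  S=[0.5232 0.0584; 0.0584 0.9873]  K=[0.3093 -0.0572; 0.0150 0.4393]  nu=[-1.2835, 2.8496]  x^+=[0.4573, 1.7042]  P^+=[0.1111 -0.0126; -0.0126 0.2413]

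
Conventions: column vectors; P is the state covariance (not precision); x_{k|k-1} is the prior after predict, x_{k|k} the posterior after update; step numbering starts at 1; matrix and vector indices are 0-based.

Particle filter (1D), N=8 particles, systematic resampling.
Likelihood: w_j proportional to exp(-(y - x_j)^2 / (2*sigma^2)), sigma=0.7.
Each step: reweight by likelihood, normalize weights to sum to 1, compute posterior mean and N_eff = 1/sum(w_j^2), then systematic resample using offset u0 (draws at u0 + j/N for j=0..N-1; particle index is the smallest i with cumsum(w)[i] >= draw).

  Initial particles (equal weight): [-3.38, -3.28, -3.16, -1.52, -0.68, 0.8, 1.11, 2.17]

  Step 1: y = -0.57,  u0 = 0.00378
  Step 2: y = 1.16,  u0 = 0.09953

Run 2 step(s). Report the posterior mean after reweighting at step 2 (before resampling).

post_mean = 0.5712

step 1: w=[0.0002, 0.0003, 0.0007, 0.2501, 0.6205, 0.0925, 0.0353, 0.0003]  mean=-0.6923  Neff=2.1861  idx=[3, 3, 4, 4, 4, 4, 4, 5]
step 2: w=[0.0006, 0.0006, 0.0305, 0.0305, 0.0305, 0.0305, 0.0305, 0.8462]  mean=0.5712  Neff=1.3877  idx=[5, 7, 7, 7, 7, 7, 7, 7]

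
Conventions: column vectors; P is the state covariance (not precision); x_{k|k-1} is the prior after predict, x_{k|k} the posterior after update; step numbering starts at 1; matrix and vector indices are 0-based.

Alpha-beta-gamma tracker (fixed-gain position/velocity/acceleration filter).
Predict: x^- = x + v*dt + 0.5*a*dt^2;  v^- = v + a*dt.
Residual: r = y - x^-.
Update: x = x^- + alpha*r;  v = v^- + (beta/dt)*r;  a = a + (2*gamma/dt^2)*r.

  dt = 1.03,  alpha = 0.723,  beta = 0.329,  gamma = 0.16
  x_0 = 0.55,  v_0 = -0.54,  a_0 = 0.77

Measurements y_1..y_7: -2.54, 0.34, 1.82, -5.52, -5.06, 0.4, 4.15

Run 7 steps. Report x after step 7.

step 1: x_pred=0.4022  r=-2.9422  x^+=-1.7250  v^+=-0.6867  a^+=-0.1175
step 2: x_pred=-2.4946  r=2.8346  x^+=-0.4452  v^+=0.0977  a^+=0.7375
step 3: x_pred=0.0467  r=1.7733  x^+=1.3288  v^+=1.4238  a^+=1.2724
step 4: x_pred=3.4703  r=-8.9903  x^+=-3.0297  v^+=-0.1372  a^+=-1.4393
step 5: x_pred=-3.9345  r=-1.1255  x^+=-4.7482  v^+=-1.9792  a^+=-1.7788
step 6: x_pred=-7.7304  r=8.1304  x^+=-1.8521  v^+=-1.2144  a^+=0.6736
step 7: x_pred=-2.7457  r=6.8957  x^+=2.2399  v^+=1.6820  a^+=2.7535

x_post = 2.2399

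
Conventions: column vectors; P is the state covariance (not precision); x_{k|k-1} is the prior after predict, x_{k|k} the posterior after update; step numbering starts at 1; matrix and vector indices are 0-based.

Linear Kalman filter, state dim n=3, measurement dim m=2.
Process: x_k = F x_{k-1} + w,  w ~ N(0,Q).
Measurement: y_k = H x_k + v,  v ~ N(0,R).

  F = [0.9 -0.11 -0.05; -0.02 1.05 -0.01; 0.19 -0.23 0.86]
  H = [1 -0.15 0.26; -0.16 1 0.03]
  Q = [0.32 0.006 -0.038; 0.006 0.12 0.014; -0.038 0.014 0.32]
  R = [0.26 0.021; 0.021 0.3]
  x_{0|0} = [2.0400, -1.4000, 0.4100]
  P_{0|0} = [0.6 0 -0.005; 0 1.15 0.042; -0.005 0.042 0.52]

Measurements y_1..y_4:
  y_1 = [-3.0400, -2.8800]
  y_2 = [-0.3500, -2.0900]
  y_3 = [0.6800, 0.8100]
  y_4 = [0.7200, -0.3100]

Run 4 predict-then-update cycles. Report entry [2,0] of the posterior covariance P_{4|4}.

P_post[2,0] = -0.2404

step 1: x^-=[1.9695, -1.5149, 1.0622]  P^-=[0.8221 -0.1395 0.0640; -0.1395 1.3873 -0.2324; 0.0640 -0.2324 0.7688]  S=[1.2586 -0.5156; -0.5156 1.7391]  K=[0.7053 0.0544; 0.0071 0.8086; 0.2113 -0.0636]  nu=[-5.5129, -1.0818]  x^+=[-1.9778, -2.4288, -0.0341]  P^+=[0.2304 0.0720 -0.1348; 0.0720 0.2560 -0.0570; -0.1348 -0.0570 0.6917]
step 2: x^-=[-1.5112, -2.5103, 0.1535]  P^-=[0.5087 0.0449 -0.1366; 0.0449 0.4005 -0.0889; -0.1366 -0.0889 0.8257]  S=[0.7559 -0.0892; -0.0892 0.6959]  K=[0.6195 0.0210; 0.0158 0.5634; 0.1155 -0.0460]  nu=[0.7447, 0.1739]  x^+=[-1.0462, -2.4006, 0.2315]  P^+=[0.2206 0.0604 -0.1923; 0.0604 0.1810 -0.0665; -0.1923 -0.0665 0.8132]
step 3: x^-=[-0.6890, -2.5020, 0.5524]  P^-=[0.5075 0.0437 -0.1859; 0.0437 0.3185 -0.0818; -0.1859 -0.0818 0.8971]  S=[0.7319 -0.0750; -0.0750 0.6152]  K=[0.6190 0.0054; 0.0170 0.5045; 0.0782 -0.0313]  nu=[0.8501, 3.1852]  x^+=[-0.1457, -0.8807, 0.5192]  P^+=[0.2276 0.0577 -0.2227; 0.0577 0.1630 -0.0701; -0.2227 -0.0701 0.8917]
step 4: x^-=[-0.0602, -0.9270, 0.6214]  P^-=[0.5164 0.0436 -0.2109; 0.0436 0.2989 -0.0814; -0.2109 -0.0814 0.9463]  S=[0.7307 -0.0728; -0.0728 0.5962]  K=[0.6227 -0.0001; 0.0179 0.4878; 0.0624 -0.0246]  nu=[0.4796, 0.5888]  x^+=[0.2384, -0.6313, 0.6368]  P^+=[0.2330 0.0576 -0.2404; 0.0576 0.1581 -0.0728; -0.2404 -0.0728 0.9428]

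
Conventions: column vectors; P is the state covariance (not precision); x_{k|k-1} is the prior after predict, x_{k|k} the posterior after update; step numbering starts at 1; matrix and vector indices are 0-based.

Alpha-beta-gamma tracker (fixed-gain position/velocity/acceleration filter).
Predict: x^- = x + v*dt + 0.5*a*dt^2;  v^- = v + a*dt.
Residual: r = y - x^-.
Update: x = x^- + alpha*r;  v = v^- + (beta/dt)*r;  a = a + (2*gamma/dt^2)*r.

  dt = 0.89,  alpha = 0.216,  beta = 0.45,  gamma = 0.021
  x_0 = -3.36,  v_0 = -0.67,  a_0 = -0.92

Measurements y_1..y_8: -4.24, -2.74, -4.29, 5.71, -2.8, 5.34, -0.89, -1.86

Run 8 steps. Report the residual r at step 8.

resid = -7.2883

step 1: x_pred=-4.3207  r=0.0807  x^+=-4.3032  v^+=-1.4480  a^+=-0.9157
step 2: x_pred=-5.9546  r=3.2146  x^+=-5.2603  v^+=-0.6376  a^+=-0.7453
step 3: x_pred=-6.1229  r=1.8329  x^+=-5.7270  v^+=-0.3742  a^+=-0.6481
step 4: x_pred=-6.3167  r=12.0267  x^+=-3.7189  v^+=5.1300  a^+=-0.0104
step 5: x_pred=0.8426  r=-3.6426  x^+=0.0558  v^+=3.2789  a^+=-0.2035
step 6: x_pred=2.8935  r=2.4465  x^+=3.4219  v^+=4.3348  a^+=-0.0738
step 7: x_pred=7.2507  r=-8.1407  x^+=5.4923  v^+=0.1531  a^+=-0.5055
step 8: x_pred=5.4283  r=-7.2883  x^+=3.8540  v^+=-3.9819  a^+=-0.8919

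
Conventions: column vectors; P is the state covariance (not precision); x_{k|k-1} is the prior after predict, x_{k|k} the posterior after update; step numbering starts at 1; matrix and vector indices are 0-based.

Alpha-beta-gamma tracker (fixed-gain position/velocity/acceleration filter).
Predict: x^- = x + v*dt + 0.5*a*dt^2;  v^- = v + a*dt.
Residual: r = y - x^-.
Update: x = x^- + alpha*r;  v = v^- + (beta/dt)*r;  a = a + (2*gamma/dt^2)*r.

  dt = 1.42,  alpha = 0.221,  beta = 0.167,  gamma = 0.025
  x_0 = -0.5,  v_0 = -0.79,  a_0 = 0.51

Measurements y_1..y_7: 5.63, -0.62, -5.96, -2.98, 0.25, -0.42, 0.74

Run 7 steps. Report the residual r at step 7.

resid = -2.6702

step 1: x_pred=-1.1076  r=6.7376  x^+=0.3814  v^+=0.7266  a^+=0.6771
step 2: x_pred=2.0958  r=-2.7158  x^+=1.4956  v^+=1.3686  a^+=0.6097
step 3: x_pred=4.0538  r=-10.0138  x^+=1.8407  v^+=1.0568  a^+=0.3614
step 4: x_pred=3.7057  r=-6.6857  x^+=2.2282  v^+=0.7837  a^+=0.1956
step 5: x_pred=3.5383  r=-3.2883  x^+=2.8116  v^+=0.6748  a^+=0.1141
step 6: x_pred=3.8848  r=-4.3048  x^+=2.9335  v^+=0.3305  a^+=0.0074
step 7: x_pred=3.4102  r=-2.6702  x^+=2.8201  v^+=0.0269  a^+=-0.0589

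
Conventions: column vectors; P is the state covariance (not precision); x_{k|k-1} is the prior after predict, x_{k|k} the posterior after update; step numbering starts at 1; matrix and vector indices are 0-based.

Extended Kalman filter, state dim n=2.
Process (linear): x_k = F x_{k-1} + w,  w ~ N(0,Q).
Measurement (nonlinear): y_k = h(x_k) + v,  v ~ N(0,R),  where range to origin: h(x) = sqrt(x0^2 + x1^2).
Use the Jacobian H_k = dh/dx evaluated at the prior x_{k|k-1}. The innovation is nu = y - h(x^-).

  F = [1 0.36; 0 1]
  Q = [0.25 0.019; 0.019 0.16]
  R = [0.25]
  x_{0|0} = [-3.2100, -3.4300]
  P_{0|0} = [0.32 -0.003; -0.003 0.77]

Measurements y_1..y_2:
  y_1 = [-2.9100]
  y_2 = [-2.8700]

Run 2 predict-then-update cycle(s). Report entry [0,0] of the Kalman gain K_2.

step 1: x^-=[-4.4448, -3.4300]  P^-=[0.6676 0.2932; 0.2932 0.9300]  H_jac=[-0.7917 -0.6109]  S=[1.2992]  K=[-0.5447; -0.6160]  nu=[-8.5244]  x^+=[0.1985, 1.8210]  P^+=[0.2822 -0.1427; -0.1427 0.4370]
step 2: x^-=[0.8541, 1.8210]  P^-=[0.4860 0.0336; 0.0336 0.5970]  H_jac=[0.4246 0.9054]  S=[0.8528]  K=[0.2777; 0.6505]  nu=[-4.8813]  x^+=[-0.5013, -1.3544]  P^+=[0.4203 -0.1204; -0.1204 0.2361]

K[0,0] = 0.2777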